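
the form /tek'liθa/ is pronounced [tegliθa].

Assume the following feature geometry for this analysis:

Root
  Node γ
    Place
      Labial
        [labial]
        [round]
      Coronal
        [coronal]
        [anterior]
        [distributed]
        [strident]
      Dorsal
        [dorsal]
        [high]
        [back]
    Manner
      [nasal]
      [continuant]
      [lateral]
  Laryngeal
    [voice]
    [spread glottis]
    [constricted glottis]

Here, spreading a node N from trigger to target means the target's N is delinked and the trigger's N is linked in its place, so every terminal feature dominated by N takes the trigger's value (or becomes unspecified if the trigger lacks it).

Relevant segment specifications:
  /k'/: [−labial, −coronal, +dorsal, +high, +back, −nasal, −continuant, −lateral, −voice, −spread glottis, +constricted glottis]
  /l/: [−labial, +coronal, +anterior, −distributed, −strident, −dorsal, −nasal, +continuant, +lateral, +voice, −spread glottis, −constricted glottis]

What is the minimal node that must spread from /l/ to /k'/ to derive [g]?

Laryngeal

/k'/ and [g] differ in [voice], [constricted glottis]; every other specified feature is identical.
In this geometry the lowest node dominating all of them is Laryngeal: every daughter of Laryngeal dominates only a proper subset, so no lower node suffices.
Spreading Laryngeal from /l/ overwrites each of those terminals with /l/'s values, yielding exactly [g].
Since [lateral], [coronal] are preserved even though /l/ disagrees there, no node above Laryngeal spread.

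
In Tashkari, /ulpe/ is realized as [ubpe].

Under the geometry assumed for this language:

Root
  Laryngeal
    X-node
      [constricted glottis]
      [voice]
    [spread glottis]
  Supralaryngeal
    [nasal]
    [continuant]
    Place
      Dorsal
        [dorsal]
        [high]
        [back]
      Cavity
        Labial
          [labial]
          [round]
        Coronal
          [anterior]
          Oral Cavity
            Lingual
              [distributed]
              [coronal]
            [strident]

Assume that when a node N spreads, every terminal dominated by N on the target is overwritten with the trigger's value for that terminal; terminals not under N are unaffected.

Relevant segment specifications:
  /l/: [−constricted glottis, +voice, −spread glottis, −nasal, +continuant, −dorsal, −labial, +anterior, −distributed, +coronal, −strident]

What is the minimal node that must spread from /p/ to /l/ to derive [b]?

/l/ and [b] differ in [continuant], [labial], [round], [coronal], [anterior], [distributed], [strident]; every other specified feature is identical.
These terminals are all dominated by Supralaryngeal, and no proper subconstituent of Supralaryngeal covers them all; Supralaryngeal is their lowest common ancestor.
Delinking /l/'s Supralaryngeal and associating /p/'s Supralaryngeal gives precisely the feature bundle of [b].
Since [voice] is preserved even though /p/ disagrees there, no node above Supralaryngeal spread.

Supralaryngeal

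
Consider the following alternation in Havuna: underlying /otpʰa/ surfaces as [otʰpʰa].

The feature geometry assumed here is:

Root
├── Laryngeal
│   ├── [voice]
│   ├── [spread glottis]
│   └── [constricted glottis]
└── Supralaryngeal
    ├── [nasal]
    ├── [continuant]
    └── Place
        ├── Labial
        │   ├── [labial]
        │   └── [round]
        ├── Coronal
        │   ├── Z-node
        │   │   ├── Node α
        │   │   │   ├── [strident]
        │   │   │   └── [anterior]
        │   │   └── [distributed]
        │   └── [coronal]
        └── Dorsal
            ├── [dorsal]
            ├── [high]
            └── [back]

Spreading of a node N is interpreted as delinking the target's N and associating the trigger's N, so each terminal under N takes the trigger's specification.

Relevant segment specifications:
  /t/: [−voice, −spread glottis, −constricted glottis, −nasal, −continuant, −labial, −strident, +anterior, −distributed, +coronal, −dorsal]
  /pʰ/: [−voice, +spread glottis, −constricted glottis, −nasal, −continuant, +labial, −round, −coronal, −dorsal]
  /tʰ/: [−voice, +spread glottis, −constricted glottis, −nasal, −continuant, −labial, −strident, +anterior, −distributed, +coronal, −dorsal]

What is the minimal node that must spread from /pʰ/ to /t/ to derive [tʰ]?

[spread glottis]

Comparing /t/ with its surface form [tʰ], the only feature that changes is [spread glottis].
With a single altered terminal, the smallest constituent that could spread is that terminal — [spread glottis].
Features on which the two segments disagree outside [spread glottis], such as [coronal], [labial], are unchanged — nothing dominating them spread, and [spread glottis] is the minimal sufficient constituent.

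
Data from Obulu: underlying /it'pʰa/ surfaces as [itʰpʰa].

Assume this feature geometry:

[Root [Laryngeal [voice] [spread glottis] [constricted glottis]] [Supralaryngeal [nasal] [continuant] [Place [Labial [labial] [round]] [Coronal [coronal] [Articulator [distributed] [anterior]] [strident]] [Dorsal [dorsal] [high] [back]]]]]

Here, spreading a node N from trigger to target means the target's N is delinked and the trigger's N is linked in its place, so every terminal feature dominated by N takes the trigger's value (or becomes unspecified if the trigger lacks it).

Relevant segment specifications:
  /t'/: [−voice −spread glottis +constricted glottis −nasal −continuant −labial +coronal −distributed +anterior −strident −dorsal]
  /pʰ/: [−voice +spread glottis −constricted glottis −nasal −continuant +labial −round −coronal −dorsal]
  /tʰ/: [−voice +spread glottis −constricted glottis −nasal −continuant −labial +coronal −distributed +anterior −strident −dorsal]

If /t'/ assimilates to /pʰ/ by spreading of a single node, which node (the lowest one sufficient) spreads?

Laryngeal

The alternation /t'/ → [tʰ] changes [spread glottis], [constricted glottis] and nothing else.
The smallest constituent containing every changed terminal is Laryngeal — each of its daughters lacks at least one of the affected features.
If Laryngeal spreads, every terminal under it takes /pʰ/'s value, producing [tʰ] as observed.
Since [coronal], [labial] are preserved even though /pʰ/ disagrees there, no node above Laryngeal spread.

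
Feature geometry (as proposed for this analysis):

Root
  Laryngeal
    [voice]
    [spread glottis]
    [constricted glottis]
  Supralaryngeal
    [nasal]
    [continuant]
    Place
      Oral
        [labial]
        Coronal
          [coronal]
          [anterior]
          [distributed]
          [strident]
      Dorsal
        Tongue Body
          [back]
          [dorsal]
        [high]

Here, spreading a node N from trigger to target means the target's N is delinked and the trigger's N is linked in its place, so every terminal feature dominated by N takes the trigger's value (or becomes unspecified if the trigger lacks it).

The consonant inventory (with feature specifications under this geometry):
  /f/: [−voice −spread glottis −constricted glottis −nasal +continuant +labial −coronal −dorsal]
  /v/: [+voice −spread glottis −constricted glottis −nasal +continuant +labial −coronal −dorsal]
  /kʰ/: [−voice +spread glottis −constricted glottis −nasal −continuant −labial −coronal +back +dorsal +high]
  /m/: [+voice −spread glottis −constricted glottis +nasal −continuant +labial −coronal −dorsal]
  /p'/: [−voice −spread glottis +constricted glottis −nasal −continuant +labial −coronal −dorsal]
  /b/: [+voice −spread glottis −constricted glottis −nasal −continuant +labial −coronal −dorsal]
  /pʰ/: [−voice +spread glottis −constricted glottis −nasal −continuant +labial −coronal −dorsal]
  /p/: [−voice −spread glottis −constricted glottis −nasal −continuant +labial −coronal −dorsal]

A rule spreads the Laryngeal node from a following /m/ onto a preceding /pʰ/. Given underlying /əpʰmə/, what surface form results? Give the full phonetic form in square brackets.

[əbmə]

Terminals under Laryngeal in this geometry: [voice], [spread glottis], [constricted glottis].
The target acquires /m/'s values for everything under Laryngeal — [+voice], [−spread glottis], [−constricted glottis] — while keeping its own [nasal], [continuant], [labial], ….
Among the inventory, only /b/ has exactly this specification, giving the surface form [əbmə].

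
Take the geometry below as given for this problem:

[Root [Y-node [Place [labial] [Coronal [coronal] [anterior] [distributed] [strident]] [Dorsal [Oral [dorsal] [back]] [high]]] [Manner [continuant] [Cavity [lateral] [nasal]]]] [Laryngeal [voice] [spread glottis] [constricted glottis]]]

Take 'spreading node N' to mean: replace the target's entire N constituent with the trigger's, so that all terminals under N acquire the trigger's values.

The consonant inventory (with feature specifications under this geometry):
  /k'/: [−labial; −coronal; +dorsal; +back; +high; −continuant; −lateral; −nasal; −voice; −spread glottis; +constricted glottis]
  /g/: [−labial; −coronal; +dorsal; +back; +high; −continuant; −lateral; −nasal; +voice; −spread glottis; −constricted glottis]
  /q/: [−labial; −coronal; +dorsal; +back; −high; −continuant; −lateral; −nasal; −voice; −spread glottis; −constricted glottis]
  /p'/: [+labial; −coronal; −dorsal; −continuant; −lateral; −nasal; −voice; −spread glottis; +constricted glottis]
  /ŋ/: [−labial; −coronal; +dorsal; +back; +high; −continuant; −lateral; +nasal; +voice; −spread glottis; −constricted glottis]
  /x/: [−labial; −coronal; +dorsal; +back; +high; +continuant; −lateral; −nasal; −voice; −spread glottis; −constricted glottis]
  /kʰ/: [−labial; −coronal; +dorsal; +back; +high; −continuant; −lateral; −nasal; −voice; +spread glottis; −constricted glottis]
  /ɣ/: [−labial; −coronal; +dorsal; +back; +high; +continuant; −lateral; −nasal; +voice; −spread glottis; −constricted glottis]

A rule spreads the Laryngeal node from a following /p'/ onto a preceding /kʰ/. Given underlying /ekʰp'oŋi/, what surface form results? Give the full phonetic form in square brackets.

[ek'p'oŋi]

Laryngeal immediately or transitively dominates [voice], [spread glottis], [constricted glottis].
The target acquires /p'/'s values for everything under Laryngeal — [−voice], [−spread glottis], [+constricted glottis] — while keeping its own [labial], [coronal], [dorsal], ….
The resulting bundle matches /k'/ in the inventory; substituting it for /kʰ/ gives [ek'p'oŋi].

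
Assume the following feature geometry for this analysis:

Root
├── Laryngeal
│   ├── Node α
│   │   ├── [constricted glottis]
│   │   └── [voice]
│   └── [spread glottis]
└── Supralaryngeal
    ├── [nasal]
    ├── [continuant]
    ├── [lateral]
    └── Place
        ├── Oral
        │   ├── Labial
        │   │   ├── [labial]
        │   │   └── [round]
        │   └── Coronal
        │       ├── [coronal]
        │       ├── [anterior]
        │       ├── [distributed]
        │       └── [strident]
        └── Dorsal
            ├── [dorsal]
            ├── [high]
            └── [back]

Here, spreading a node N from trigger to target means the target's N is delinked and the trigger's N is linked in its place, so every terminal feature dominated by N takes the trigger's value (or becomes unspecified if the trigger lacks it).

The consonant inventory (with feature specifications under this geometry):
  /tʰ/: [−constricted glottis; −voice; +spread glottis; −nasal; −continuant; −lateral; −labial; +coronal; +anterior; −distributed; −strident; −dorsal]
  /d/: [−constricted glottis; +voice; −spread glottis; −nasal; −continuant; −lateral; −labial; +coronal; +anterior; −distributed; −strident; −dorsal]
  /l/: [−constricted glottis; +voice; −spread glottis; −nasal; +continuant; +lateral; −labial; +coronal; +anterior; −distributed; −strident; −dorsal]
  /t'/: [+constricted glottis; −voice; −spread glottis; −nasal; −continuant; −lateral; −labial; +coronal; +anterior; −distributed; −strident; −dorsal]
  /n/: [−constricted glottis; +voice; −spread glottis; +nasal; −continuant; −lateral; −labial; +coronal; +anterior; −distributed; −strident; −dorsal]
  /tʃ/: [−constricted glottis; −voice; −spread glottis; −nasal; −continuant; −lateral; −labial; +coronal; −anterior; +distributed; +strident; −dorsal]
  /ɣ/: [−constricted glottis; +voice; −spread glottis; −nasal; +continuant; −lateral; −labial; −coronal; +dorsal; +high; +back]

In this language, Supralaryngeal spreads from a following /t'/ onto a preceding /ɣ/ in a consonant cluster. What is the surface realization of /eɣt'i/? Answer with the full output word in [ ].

[edt'i]

The Supralaryngeal node dominates the terminals [nasal], [continuant], [lateral], [labial], [round], [coronal], [anterior], [distributed], [strident], [dorsal], [high], [back].
The target acquires /t'/'s values for everything under Supralaryngeal — [−nasal], [−continuant], [−lateral], [−labial], [+coronal], [+anterior], [−distributed], [−strident], [−dorsal] — while keeping its own [constricted glottis], [voice], [spread glottis].
The resulting bundle matches /d/ in the inventory; substituting it for /ɣ/ gives [edt'i].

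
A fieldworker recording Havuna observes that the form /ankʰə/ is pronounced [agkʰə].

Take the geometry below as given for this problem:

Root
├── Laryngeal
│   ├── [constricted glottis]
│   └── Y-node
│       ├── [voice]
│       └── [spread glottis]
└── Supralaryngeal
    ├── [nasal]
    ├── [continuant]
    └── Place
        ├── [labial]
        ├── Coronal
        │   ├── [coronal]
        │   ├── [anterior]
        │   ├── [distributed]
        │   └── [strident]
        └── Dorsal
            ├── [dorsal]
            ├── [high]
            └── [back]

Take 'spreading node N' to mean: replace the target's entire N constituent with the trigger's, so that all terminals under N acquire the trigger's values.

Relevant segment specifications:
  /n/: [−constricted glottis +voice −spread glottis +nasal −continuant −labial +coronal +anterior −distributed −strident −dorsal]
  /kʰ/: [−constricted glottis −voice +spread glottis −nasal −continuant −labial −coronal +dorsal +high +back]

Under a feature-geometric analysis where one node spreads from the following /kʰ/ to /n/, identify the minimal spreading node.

Comparing /n/ with its surface form [g], the features that change are [nasal], [coronal], [anterior], [distributed], [strident], [dorsal], [high], [back].
The smallest constituent containing every changed terminal is Supralaryngeal — each of its daughters lacks at least one of the affected features.
Delinking /n/'s Supralaryngeal and associating /kʰ/'s Supralaryngeal gives precisely the feature bundle of [g].
Since [voice], [spread glottis] are preserved even though /kʰ/ disagrees there, no node above Supralaryngeal spread.

Supralaryngeal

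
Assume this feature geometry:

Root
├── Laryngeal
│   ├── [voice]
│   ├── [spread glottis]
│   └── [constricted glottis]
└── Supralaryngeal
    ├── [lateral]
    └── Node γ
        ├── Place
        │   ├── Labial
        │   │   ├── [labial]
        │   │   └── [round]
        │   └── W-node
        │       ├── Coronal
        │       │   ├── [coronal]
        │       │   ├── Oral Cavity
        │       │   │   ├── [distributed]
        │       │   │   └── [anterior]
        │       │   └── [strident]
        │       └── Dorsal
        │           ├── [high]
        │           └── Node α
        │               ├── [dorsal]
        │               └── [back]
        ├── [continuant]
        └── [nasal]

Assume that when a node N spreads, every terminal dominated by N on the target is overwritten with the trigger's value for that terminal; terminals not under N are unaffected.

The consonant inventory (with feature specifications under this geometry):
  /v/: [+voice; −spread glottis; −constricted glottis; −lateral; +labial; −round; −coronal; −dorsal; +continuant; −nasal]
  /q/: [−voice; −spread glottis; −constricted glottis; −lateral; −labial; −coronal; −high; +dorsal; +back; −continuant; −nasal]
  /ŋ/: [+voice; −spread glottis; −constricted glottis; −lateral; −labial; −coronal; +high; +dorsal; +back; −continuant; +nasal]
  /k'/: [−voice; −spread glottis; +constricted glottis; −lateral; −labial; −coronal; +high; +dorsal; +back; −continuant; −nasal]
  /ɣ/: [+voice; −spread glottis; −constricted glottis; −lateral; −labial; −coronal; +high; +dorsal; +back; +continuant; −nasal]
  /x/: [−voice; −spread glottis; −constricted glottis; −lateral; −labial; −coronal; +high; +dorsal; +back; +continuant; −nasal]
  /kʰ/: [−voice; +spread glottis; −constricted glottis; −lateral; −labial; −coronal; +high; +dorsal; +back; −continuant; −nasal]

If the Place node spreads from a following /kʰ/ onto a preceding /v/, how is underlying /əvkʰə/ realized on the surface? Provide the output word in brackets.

[əɣkʰə]

Terminals under Place in this geometry: [labial], [round], [coronal], [distributed], [anterior], [strident], [high], [dorsal], [back].
The target acquires /kʰ/'s values for everything under Place — [−labial], [−coronal], [+high], [+dorsal], [+back] — while keeping its own [voice], [spread glottis], [constricted glottis], ….
The resulting bundle matches /ɣ/ in the inventory; substituting it for /v/ gives [əɣkʰə].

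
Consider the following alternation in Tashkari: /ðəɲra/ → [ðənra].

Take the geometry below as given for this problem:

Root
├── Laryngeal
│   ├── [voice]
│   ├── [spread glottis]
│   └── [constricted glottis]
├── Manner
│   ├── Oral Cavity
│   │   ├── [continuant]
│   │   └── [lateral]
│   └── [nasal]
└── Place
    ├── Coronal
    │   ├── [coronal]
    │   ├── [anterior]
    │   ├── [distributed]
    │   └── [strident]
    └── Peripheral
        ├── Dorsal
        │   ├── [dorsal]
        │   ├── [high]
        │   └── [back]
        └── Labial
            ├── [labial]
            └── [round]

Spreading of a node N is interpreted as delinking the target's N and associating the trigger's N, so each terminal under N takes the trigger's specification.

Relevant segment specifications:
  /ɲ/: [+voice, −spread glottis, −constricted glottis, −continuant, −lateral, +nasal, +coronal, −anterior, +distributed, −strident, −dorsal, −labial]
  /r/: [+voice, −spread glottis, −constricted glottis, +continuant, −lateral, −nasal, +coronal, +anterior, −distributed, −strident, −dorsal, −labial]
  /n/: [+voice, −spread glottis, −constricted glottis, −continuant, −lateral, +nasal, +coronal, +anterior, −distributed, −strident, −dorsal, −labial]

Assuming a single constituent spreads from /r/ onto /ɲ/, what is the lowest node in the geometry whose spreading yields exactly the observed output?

The alternation /ɲ/ → [n] changes [anterior], [distributed] and nothing else.
In this geometry the lowest node dominating all of them is Coronal: every daughter of Coronal dominates only a proper subset, so no lower node suffices.
Spreading Coronal from /r/ overwrites each of those terminals with /r/'s values, yielding exactly [n].
Features on which the two segments disagree outside Coronal, such as [continuant], [nasal], are unchanged — nothing dominating them spread, and Coronal is the minimal sufficient constituent.

Coronal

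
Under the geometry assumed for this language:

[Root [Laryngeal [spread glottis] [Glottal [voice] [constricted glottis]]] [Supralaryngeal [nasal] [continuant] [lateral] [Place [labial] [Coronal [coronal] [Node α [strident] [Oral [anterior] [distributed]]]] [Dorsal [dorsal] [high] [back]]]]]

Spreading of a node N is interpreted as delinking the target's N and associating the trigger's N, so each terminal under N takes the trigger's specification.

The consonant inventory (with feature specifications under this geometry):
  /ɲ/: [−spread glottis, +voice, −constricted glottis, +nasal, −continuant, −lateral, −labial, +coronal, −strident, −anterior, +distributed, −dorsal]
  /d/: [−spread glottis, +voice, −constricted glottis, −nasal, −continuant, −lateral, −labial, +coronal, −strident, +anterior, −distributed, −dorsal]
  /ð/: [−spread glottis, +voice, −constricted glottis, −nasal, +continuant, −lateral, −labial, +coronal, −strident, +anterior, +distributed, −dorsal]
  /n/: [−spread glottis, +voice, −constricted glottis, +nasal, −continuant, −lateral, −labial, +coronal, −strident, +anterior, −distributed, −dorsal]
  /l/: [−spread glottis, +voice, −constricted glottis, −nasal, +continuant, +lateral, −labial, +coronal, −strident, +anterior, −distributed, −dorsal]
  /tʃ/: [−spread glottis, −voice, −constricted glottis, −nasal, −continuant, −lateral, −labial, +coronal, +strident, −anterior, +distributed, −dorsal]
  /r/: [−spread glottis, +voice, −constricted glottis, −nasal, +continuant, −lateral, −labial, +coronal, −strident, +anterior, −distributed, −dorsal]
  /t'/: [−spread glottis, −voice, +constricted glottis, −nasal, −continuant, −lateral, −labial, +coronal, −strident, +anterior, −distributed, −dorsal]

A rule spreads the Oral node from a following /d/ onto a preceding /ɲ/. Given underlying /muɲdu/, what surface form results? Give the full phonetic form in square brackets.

Oral immediately or transitively dominates [anterior], [distributed].
Spreading Oral from /d/ onto /ɲ/ replaces those values with /d/'s: [+anterior], [−distributed]. Features outside Oral ([spread glottis], [voice], [constricted glottis], …) stay as in /ɲ/.
Among the inventory, only /n/ has exactly this specification, giving the surface form [mundu].

[mundu]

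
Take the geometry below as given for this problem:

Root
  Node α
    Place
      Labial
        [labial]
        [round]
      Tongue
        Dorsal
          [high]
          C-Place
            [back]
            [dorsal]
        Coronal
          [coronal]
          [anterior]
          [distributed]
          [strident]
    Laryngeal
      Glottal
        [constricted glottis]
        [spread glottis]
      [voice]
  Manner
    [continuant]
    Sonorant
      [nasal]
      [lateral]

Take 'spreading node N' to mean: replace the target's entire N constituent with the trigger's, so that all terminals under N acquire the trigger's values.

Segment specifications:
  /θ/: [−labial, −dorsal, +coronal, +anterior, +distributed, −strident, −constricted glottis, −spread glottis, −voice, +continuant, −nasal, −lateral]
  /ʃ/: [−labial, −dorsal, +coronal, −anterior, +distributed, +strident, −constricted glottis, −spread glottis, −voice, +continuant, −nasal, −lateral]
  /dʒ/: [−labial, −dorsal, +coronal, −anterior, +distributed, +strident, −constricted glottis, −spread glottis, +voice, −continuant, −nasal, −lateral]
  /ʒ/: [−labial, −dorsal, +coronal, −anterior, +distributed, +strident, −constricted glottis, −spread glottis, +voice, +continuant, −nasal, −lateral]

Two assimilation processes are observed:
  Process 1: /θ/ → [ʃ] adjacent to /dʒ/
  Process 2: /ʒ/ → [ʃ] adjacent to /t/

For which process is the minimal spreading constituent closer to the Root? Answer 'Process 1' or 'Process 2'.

Process 2

Process 1: the features that change are [anterior], [strident]; the minimal node is Coronal (depth 4).
Process 2: the feature that changes is [voice]; the minimal node is [voice] (depth 3).
[voice] (depth 3) sits above Coronal (depth 4), making Process 2 the one with the higher spreading node.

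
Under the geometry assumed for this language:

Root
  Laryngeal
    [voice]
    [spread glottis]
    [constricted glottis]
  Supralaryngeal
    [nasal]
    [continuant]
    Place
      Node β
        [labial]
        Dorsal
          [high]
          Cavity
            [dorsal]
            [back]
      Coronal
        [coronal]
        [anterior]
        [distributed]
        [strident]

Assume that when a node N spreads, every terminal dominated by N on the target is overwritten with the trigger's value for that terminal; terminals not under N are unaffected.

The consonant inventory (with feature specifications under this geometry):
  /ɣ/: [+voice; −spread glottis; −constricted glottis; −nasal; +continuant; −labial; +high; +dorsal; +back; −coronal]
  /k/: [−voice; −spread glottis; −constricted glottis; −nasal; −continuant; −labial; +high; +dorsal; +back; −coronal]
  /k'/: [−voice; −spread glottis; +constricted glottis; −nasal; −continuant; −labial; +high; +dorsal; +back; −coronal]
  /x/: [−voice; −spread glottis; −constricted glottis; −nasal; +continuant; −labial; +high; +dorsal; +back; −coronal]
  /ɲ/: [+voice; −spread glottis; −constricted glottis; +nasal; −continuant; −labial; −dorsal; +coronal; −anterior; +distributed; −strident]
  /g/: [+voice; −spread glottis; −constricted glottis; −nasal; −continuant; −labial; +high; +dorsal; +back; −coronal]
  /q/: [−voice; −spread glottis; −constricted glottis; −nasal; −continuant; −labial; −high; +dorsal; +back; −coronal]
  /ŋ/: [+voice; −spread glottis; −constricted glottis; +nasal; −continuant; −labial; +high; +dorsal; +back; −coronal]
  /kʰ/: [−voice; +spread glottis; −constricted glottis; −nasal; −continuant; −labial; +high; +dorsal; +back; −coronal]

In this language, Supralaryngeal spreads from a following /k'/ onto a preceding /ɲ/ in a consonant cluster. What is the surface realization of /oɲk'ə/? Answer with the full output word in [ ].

[ogk'ə]

Supralaryngeal immediately or transitively dominates [nasal], [continuant], [labial], [high], [dorsal], [back], [coronal], [anterior], [distributed], [strident].
The target acquires /k'/'s values for everything under Supralaryngeal — [−nasal], [−continuant], [−labial], [+high], [+dorsal], [+back], [−coronal] — while keeping its own [voice], [spread glottis], [constricted glottis].
This feature bundle is that of [g], so /oɲk'ə/ surfaces as [ogk'ə].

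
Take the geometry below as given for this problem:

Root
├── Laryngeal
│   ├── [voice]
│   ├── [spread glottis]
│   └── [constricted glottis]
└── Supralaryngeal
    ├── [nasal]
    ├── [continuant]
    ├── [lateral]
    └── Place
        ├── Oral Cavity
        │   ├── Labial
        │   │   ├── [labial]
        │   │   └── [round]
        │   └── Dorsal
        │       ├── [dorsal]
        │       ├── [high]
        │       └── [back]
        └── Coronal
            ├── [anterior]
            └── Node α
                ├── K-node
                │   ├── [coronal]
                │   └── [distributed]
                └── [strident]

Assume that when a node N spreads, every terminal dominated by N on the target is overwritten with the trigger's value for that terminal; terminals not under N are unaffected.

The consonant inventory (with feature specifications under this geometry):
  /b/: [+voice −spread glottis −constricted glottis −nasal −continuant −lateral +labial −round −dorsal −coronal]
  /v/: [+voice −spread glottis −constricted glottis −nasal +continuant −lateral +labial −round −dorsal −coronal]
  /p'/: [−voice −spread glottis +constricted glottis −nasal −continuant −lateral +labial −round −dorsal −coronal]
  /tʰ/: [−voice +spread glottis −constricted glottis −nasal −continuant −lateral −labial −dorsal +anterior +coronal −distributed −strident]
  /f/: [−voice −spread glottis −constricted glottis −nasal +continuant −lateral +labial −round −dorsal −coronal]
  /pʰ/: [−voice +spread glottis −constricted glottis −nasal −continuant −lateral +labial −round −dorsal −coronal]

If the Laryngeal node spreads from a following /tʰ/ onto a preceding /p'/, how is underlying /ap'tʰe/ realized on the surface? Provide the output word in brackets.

Laryngeal immediately or transitively dominates [voice], [spread glottis], [constricted glottis].
After delinking /p'/'s Laryngeal and linking /tʰ/'s, the affected terminals become [−voice], [+spread glottis], [−constricted glottis]; [nasal], [continuant], [lateral], … (outside Laryngeal) are retained from /p'/.
The resulting bundle matches /pʰ/ in the inventory; substituting it for /p'/ gives [apʰtʰe].

[apʰtʰe]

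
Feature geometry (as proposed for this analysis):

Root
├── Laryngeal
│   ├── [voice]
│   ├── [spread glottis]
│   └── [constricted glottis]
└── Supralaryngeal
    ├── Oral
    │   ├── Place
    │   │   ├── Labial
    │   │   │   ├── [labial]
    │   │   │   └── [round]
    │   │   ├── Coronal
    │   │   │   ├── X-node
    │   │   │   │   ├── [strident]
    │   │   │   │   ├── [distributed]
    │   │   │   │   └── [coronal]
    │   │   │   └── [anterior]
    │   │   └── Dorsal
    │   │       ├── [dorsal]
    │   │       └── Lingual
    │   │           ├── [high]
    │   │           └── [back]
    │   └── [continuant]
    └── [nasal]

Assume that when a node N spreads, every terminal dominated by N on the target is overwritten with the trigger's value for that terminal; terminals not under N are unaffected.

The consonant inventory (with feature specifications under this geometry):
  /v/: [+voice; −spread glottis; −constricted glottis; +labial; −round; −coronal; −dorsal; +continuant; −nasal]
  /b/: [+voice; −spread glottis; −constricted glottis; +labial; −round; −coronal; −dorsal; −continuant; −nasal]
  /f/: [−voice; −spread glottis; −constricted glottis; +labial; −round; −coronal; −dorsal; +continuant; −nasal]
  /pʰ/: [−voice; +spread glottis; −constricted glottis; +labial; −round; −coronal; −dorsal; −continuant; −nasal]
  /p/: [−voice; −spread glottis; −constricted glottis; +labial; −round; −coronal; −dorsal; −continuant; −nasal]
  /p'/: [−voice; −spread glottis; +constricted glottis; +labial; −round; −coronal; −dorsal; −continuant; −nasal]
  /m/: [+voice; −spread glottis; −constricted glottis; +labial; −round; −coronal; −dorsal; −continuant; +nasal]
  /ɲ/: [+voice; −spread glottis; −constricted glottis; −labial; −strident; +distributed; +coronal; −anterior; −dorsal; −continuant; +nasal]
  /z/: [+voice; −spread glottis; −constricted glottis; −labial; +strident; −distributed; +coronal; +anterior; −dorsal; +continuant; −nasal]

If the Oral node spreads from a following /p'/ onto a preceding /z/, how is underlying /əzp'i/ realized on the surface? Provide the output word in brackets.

The Oral node dominates the terminals [labial], [round], [strident], [distributed], [coronal], [anterior], [dorsal], [high], [back], [continuant].
The target acquires /p'/'s values for everything under Oral — [+labial], [−round], [−coronal], [−dorsal], [−continuant] — while keeping its own [voice], [spread glottis], [constricted glottis], ….
This feature bundle is that of [b], so /əzp'i/ surfaces as [əbp'i].

[əbp'i]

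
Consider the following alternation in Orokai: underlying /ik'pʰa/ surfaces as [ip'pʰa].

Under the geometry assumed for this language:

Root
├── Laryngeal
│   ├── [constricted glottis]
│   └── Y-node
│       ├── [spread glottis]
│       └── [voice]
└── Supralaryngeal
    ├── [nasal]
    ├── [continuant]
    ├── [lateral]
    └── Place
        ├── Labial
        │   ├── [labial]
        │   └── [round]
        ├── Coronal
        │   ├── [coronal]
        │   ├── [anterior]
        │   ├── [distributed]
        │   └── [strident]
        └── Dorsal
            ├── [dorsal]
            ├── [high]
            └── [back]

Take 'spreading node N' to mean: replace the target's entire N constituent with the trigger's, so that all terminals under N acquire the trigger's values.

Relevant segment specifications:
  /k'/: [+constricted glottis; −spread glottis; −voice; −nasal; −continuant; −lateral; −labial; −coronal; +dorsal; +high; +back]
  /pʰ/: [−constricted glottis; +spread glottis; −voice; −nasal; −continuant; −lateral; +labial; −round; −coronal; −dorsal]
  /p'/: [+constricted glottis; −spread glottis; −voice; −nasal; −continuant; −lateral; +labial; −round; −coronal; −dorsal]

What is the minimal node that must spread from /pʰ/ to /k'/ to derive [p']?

/k'/ and [p'] differ in [labial], [round], [dorsal], [high], [back]; every other specified feature is identical.
Tracing each changed feature up the tree, the paths first meet at Place; any lower node misses at least one of them.
If Place spreads, every terminal under it takes /pʰ/'s value, producing [p'] as observed.
Features on which the two segments disagree outside Place, such as [constricted glottis], [spread glottis], are unchanged — nothing dominating them spread, and Place is the minimal sufficient constituent.

Place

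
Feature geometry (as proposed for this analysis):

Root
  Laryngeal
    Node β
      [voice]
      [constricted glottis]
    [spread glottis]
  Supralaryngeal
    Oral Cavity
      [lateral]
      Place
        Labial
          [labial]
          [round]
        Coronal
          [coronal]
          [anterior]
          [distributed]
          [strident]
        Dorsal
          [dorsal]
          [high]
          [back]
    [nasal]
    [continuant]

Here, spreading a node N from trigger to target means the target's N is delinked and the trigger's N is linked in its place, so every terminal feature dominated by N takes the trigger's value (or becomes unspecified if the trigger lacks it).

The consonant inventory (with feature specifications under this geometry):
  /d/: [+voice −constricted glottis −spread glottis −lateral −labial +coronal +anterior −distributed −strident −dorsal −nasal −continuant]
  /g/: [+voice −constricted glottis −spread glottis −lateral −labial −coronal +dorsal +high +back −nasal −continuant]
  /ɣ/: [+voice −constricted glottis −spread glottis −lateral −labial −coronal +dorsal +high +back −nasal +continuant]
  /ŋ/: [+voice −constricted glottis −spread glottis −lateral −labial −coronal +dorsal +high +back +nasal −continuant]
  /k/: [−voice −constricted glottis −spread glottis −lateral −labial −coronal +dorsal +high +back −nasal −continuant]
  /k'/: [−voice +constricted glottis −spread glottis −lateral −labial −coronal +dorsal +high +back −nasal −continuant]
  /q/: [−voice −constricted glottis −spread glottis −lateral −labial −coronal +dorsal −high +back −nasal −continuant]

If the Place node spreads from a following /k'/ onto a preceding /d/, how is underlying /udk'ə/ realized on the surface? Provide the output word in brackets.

[ugk'ə]

The Place node dominates the terminals [labial], [round], [coronal], [anterior], [distributed], [strident], [dorsal], [high], [back].
Spreading Place from /k'/ onto /d/ replaces those values with /k'/'s: [−labial], [−coronal], [+dorsal], [+high], [+back]. Features outside Place ([voice], [constricted glottis], [spread glottis], …) stay as in /d/.
The resulting bundle matches /g/ in the inventory; substituting it for /d/ gives [ugk'ə].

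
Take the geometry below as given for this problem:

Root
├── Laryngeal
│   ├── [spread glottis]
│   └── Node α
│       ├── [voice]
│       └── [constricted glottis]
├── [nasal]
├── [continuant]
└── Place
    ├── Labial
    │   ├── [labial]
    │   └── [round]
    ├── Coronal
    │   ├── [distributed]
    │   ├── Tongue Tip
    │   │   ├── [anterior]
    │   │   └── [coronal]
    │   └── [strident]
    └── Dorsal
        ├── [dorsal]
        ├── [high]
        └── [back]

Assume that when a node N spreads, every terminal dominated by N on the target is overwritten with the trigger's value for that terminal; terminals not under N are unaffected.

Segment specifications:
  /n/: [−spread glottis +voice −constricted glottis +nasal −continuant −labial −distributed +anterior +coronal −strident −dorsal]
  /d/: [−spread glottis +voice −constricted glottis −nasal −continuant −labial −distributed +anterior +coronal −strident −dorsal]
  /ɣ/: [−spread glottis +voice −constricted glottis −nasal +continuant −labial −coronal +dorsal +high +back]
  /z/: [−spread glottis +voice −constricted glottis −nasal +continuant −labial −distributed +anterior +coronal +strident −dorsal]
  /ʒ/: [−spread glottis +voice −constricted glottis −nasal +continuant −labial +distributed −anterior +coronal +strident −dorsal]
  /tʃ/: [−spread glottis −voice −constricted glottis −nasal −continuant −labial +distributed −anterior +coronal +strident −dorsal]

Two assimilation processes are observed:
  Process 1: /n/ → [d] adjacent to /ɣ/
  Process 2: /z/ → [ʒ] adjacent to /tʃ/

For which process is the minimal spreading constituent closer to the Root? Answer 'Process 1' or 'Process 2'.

Process 1

Process 1: the feature that changes is [nasal]; the minimal node is [nasal] (depth 1).
In Process 2, [anterior], [distributed] change, so the minimal spreading node is Coronal at depth 2.
[nasal] is closer to Root than Coronal, so Process 1 spreads the higher node.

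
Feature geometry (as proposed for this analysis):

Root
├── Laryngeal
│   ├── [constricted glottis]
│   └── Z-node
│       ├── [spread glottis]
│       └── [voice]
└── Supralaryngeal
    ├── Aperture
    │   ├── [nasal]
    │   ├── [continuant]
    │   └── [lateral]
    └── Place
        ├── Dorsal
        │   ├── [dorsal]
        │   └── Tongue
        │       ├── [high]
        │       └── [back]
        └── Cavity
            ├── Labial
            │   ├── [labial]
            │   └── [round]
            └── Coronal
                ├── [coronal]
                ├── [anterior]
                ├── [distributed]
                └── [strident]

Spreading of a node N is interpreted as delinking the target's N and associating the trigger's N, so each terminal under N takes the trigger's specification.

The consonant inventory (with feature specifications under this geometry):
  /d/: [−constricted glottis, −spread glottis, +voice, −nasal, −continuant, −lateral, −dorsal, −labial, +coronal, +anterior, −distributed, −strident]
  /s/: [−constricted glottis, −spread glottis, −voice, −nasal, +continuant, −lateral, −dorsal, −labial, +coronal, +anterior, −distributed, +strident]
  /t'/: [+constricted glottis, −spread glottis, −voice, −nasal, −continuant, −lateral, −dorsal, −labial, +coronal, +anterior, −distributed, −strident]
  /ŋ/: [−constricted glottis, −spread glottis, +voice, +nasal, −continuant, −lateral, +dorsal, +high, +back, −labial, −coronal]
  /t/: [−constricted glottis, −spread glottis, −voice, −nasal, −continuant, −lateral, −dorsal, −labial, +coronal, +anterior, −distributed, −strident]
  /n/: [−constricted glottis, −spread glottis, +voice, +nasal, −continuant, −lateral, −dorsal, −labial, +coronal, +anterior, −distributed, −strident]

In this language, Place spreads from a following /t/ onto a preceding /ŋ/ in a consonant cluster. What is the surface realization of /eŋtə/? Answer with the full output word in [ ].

Terminals under Place in this geometry: [dorsal], [high], [back], [labial], [round], [coronal], [anterior], [distributed], [strident].
After delinking /ŋ/'s Place and linking /t/'s, the affected terminals become [−dorsal], [−labial], [+coronal], [+anterior], [−distributed], [−strident]; [constricted glottis], [spread glottis], [voice], … (outside Place) are retained from /ŋ/.
Among the inventory, only /n/ has exactly this specification, giving the surface form [entə].

[entə]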